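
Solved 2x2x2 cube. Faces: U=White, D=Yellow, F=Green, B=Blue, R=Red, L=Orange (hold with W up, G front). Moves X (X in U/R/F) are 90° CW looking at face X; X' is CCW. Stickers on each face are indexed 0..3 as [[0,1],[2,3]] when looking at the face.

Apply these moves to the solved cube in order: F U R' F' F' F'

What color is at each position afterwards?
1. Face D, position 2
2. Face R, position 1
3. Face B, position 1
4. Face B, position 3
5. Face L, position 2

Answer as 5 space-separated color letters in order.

After move 1 (F): F=GGGG U=WWOO R=WRWR D=RRYY L=OYOY
After move 2 (U): U=OWOW F=WRGG R=BBWR B=OYBB L=GGOY
After move 3 (R'): R=BRBW U=OBOO F=WWGW D=RRYG B=YYRB
After move 4 (F'): F=WWWG U=OBBB R=RRRW D=GYYG L=GOOO
After move 5 (F'): F=WGWW U=OBRR R=YRGW D=OOYG L=GBOB
After move 6 (F'): F=GWWW U=OBYG R=OROW D=BBYG L=GROR
Query 1: D[2] = Y
Query 2: R[1] = R
Query 3: B[1] = Y
Query 4: B[3] = B
Query 5: L[2] = O

Answer: Y R Y B O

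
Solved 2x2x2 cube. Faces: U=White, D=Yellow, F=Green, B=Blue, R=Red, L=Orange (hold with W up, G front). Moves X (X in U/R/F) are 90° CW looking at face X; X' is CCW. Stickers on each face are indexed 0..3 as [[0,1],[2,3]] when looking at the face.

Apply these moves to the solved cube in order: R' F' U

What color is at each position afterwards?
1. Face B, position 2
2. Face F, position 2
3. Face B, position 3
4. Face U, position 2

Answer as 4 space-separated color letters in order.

After move 1 (R'): R=RRRR U=WBWB F=GWGW D=YGYG B=YBYB
After move 2 (F'): F=WWGG U=WBRR R=GRYR D=OOYG L=OBOW
After move 3 (U): U=RWRB F=GRGG R=YBYR B=OBYB L=WWOW
Query 1: B[2] = Y
Query 2: F[2] = G
Query 3: B[3] = B
Query 4: U[2] = R

Answer: Y G B R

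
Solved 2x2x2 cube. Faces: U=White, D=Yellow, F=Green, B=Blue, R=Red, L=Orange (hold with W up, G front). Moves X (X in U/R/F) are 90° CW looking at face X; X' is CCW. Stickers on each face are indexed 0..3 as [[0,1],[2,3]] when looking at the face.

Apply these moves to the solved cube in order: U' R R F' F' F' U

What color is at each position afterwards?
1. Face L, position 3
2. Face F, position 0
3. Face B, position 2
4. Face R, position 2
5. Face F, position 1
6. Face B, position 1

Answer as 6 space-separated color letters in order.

Answer: W W O Y R Y

Derivation:
After move 1 (U'): U=WWWW F=OOGG R=GGRR B=RRBB L=BBOO
After move 2 (R): R=RGRG U=WOWG F=OYGY D=YBYR B=WRWB
After move 3 (R): R=RRGG U=WYWY F=OBGR D=YWYW B=GROB
After move 4 (F'): F=BROG U=WYRG R=WRYG D=BOYW L=BYOW
After move 5 (F'): F=RGBO U=WYWY R=ORBG D=YWYW L=BGOR
After move 6 (F'): F=GORB U=WYOB R=WRYG D=GRYW L=BYOW
After move 7 (U): U=OWBY F=WRRB R=GRYG B=BYOB L=GOOW
Query 1: L[3] = W
Query 2: F[0] = W
Query 3: B[2] = O
Query 4: R[2] = Y
Query 5: F[1] = R
Query 6: B[1] = Y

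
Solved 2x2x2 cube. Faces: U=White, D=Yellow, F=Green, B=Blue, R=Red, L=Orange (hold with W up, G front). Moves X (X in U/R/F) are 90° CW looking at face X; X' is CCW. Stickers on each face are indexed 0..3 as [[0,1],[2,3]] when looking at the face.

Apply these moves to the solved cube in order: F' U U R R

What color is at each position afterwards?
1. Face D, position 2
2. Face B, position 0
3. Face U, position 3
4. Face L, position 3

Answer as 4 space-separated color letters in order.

After move 1 (F'): F=GGGG U=WWRR R=YRYR D=OOYY L=OWOW
After move 2 (U): U=RWRW F=YRGG R=BBYR B=OWBB L=GGOW
After move 3 (U): U=RRWW F=BBGG R=OWYR B=GGBB L=YROW
After move 4 (R): R=YORW U=RBWG F=BOGY D=OBYG B=WGRB
After move 5 (R): R=RYWO U=ROWY F=BBGG D=ORYW B=GGBB
Query 1: D[2] = Y
Query 2: B[0] = G
Query 3: U[3] = Y
Query 4: L[3] = W

Answer: Y G Y W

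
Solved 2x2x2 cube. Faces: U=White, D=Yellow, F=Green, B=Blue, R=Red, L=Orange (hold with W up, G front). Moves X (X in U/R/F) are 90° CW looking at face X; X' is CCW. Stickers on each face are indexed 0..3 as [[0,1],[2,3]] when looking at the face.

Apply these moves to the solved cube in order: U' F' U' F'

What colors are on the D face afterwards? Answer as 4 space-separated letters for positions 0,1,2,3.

Answer: R W Y Y

Derivation:
After move 1 (U'): U=WWWW F=OOGG R=GGRR B=RRBB L=BBOO
After move 2 (F'): F=OGOG U=WWGR R=YGYR D=BOYY L=BWOW
After move 3 (U'): U=WRWG F=BWOG R=OGYR B=YGBB L=RROW
After move 4 (F'): F=WGBO U=WROY R=OGBR D=RWYY L=RGOW
Query: D face = RWYY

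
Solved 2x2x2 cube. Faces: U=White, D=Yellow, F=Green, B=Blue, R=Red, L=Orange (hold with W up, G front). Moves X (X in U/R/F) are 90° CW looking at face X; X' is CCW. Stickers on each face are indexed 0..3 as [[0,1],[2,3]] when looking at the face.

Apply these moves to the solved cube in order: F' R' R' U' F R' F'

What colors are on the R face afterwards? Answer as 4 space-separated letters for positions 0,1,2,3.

After move 1 (F'): F=GGGG U=WWRR R=YRYR D=OOYY L=OWOW
After move 2 (R'): R=RRYY U=WBRB F=GWGR D=OGYG B=YBOB
After move 3 (R'): R=RYRY U=WORY F=GBGB D=OWYR B=GBGB
After move 4 (U'): U=OYWR F=OWGB R=GBRY B=RYGB L=GBOW
After move 5 (F): F=GOBW U=OYWB R=WBRY D=RGYR L=GOOW
After move 6 (R'): R=BYWR U=OGWR F=GYBB D=ROYW B=RYGB
After move 7 (F'): F=YBGB U=OGBW R=OYRR D=OWYW L=GROW
Query: R face = OYRR

Answer: O Y R R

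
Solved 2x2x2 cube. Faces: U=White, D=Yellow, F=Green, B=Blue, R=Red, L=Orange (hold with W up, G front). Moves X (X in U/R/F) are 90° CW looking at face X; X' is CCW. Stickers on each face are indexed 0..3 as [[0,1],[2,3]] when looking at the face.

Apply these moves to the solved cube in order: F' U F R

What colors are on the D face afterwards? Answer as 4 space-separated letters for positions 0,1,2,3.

After move 1 (F'): F=GGGG U=WWRR R=YRYR D=OOYY L=OWOW
After move 2 (U): U=RWRW F=YRGG R=BBYR B=OWBB L=GGOW
After move 3 (F): F=GYGR U=RWWG R=RBWR D=YBYY L=GOOO
After move 4 (R): R=WRRB U=RYWR F=GBGY D=YBYO B=GWWB
Query: D face = YBYO

Answer: Y B Y O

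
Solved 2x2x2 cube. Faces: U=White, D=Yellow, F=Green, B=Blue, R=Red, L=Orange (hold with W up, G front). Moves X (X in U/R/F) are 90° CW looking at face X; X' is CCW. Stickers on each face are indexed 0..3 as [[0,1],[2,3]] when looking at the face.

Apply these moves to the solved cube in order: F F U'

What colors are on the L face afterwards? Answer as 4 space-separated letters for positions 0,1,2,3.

After move 1 (F): F=GGGG U=WWOO R=WRWR D=RRYY L=OYOY
After move 2 (F): F=GGGG U=WWYY R=OROR D=WWYY L=OROR
After move 3 (U'): U=WYWY F=ORGG R=GGOR B=ORBB L=BBOR
Query: L face = BBOR

Answer: B B O R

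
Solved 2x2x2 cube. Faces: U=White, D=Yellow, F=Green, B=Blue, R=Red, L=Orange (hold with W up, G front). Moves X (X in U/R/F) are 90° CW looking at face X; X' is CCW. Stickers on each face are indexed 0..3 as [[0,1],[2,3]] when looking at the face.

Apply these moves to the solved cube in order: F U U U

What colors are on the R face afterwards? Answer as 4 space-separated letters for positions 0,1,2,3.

Answer: G G W R

Derivation:
After move 1 (F): F=GGGG U=WWOO R=WRWR D=RRYY L=OYOY
After move 2 (U): U=OWOW F=WRGG R=BBWR B=OYBB L=GGOY
After move 3 (U): U=OOWW F=BBGG R=OYWR B=GGBB L=WROY
After move 4 (U): U=WOWO F=OYGG R=GGWR B=WRBB L=BBOY
Query: R face = GGWR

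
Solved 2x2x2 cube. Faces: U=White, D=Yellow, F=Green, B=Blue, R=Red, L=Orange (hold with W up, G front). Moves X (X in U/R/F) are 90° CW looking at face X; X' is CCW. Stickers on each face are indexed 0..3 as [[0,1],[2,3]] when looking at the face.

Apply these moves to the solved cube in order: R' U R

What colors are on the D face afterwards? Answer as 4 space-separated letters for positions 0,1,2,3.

After move 1 (R'): R=RRRR U=WBWB F=GWGW D=YGYG B=YBYB
After move 2 (U): U=WWBB F=RRGW R=YBRR B=OOYB L=GWOO
After move 3 (R): R=RYRB U=WRBW F=RGGG D=YYYO B=BOWB
Query: D face = YYYO

Answer: Y Y Y O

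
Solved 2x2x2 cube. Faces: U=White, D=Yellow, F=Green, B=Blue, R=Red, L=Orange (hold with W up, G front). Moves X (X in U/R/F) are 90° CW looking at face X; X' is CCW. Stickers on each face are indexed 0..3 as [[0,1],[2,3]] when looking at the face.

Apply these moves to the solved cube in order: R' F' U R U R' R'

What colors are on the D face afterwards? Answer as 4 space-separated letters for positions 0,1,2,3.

Answer: O R Y R

Derivation:
After move 1 (R'): R=RRRR U=WBWB F=GWGW D=YGYG B=YBYB
After move 2 (F'): F=WWGG U=WBRR R=GRYR D=OOYG L=OBOW
After move 3 (U): U=RWRB F=GRGG R=YBYR B=OBYB L=WWOW
After move 4 (R): R=YYRB U=RRRG F=GOGG D=OYYO B=BBWB
After move 5 (U): U=RRGR F=YYGG R=BBRB B=WWWB L=GOOW
After move 6 (R'): R=BBBR U=RWGW F=YRGR D=OYYG B=OWYB
After move 7 (R'): R=BRBB U=RYGO F=YWGW D=ORYR B=GWYB
Query: D face = ORYR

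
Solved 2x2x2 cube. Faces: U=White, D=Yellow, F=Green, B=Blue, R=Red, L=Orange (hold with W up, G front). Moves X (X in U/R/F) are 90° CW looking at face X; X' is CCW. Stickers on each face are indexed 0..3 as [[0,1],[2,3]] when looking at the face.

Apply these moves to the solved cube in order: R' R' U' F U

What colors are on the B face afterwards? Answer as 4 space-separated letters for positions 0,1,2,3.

After move 1 (R'): R=RRRR U=WBWB F=GWGW D=YGYG B=YBYB
After move 2 (R'): R=RRRR U=WYWY F=GBGB D=YWYW B=GBGB
After move 3 (U'): U=YYWW F=OOGB R=GBRR B=RRGB L=GBOO
After move 4 (F): F=GOBO U=YYOB R=WBWR D=RGYW L=GYOW
After move 5 (U): U=OYBY F=WBBO R=RRWR B=GYGB L=GOOW
Query: B face = GYGB

Answer: G Y G B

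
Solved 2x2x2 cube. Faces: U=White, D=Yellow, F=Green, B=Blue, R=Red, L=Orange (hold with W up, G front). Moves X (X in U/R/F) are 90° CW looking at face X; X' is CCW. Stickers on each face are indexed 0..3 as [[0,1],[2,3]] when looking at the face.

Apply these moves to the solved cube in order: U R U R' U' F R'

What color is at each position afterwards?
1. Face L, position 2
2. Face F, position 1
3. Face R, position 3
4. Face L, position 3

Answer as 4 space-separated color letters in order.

Answer: O G G B

Derivation:
After move 1 (U): U=WWWW F=RRGG R=BBRR B=OOBB L=GGOO
After move 2 (R): R=RBRB U=WRWG F=RYGY D=YBYO B=WOWB
After move 3 (U): U=WWGR F=RBGY R=WORB B=GGWB L=RYOO
After move 4 (R'): R=OBWR U=WWGG F=RWGR D=YBYY B=OGBB
After move 5 (U'): U=WGWG F=RYGR R=RWWR B=OBBB L=OGOO
After move 6 (F): F=GRRY U=WGOG R=WWGR D=WRYY L=OYOB
After move 7 (R'): R=WRWG U=WBOO F=GGRG D=WRYY B=YBRB
Query 1: L[2] = O
Query 2: F[1] = G
Query 3: R[3] = G
Query 4: L[3] = B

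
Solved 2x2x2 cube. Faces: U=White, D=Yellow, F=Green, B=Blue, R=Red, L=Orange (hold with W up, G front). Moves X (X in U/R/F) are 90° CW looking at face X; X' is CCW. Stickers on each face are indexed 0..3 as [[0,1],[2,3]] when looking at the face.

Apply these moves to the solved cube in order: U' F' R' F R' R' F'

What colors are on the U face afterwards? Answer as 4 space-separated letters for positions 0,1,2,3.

After move 1 (U'): U=WWWW F=OOGG R=GGRR B=RRBB L=BBOO
After move 2 (F'): F=OGOG U=WWGR R=YGYR D=BOYY L=BWOW
After move 3 (R'): R=GRYY U=WBGR F=OWOR D=BGYG B=YROB
After move 4 (F): F=OORW U=WBWW R=GRRY D=YGYG L=BBOG
After move 5 (R'): R=RYGR U=WOWY F=OBRW D=YOYW B=GRGB
After move 6 (R'): R=YRRG U=WGWG F=OORY D=YBYW B=WROB
After move 7 (F'): F=OYOR U=WGYR R=BRYG D=BGYW L=BGOW
Query: U face = WGYR

Answer: W G Y R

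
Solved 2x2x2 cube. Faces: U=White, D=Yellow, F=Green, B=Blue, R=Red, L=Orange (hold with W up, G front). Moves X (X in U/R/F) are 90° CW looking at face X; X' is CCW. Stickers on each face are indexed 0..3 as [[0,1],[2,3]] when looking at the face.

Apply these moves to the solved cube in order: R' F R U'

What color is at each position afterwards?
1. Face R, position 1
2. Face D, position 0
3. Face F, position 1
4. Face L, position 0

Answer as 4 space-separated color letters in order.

Answer: R R Y O

Derivation:
After move 1 (R'): R=RRRR U=WBWB F=GWGW D=YGYG B=YBYB
After move 2 (F): F=GGWW U=WBOO R=WRBR D=RRYG L=OYOG
After move 3 (R): R=BWRR U=WGOW F=GRWG D=RYYY B=OBBB
After move 4 (U'): U=GWWO F=OYWG R=GRRR B=BWBB L=OBOG
Query 1: R[1] = R
Query 2: D[0] = R
Query 3: F[1] = Y
Query 4: L[0] = O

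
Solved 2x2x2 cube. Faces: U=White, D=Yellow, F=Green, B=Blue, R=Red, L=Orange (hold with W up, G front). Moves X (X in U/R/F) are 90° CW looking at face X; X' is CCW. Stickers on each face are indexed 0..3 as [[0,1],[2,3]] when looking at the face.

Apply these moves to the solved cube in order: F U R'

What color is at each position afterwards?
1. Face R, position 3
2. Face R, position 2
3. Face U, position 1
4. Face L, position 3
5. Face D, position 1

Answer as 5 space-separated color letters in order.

Answer: W B B Y R

Derivation:
After move 1 (F): F=GGGG U=WWOO R=WRWR D=RRYY L=OYOY
After move 2 (U): U=OWOW F=WRGG R=BBWR B=OYBB L=GGOY
After move 3 (R'): R=BRBW U=OBOO F=WWGW D=RRYG B=YYRB
Query 1: R[3] = W
Query 2: R[2] = B
Query 3: U[1] = B
Query 4: L[3] = Y
Query 5: D[1] = R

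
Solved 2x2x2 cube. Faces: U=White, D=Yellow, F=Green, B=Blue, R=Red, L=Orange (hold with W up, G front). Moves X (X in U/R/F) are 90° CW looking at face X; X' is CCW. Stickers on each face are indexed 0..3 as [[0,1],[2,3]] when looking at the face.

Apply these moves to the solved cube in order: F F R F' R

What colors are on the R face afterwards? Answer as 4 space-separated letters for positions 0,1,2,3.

Answer: W B R O

Derivation:
After move 1 (F): F=GGGG U=WWOO R=WRWR D=RRYY L=OYOY
After move 2 (F): F=GGGG U=WWYY R=OROR D=WWYY L=OROR
After move 3 (R): R=OORR U=WGYG F=GWGY D=WBYB B=YBWB
After move 4 (F'): F=WYGG U=WGOR R=BOWR D=RRYB L=OGOY
After move 5 (R): R=WBRO U=WYOG F=WRGB D=RWYY B=RBGB
Query: R face = WBRO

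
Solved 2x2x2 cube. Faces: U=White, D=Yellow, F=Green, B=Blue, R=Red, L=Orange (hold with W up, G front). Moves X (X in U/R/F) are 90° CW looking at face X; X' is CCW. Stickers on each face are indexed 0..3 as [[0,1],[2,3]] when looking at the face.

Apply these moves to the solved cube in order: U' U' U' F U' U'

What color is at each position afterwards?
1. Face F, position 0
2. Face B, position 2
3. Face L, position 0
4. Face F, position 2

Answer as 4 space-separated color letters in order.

After move 1 (U'): U=WWWW F=OOGG R=GGRR B=RRBB L=BBOO
After move 2 (U'): U=WWWW F=BBGG R=OORR B=GGBB L=RROO
After move 3 (U'): U=WWWW F=RRGG R=BBRR B=OOBB L=GGOO
After move 4 (F): F=GRGR U=WWOG R=WBWR D=RBYY L=GYOY
After move 5 (U'): U=WGWO F=GYGR R=GRWR B=WBBB L=OOOY
After move 6 (U'): U=GOWW F=OOGR R=GYWR B=GRBB L=WBOY
Query 1: F[0] = O
Query 2: B[2] = B
Query 3: L[0] = W
Query 4: F[2] = G

Answer: O B W G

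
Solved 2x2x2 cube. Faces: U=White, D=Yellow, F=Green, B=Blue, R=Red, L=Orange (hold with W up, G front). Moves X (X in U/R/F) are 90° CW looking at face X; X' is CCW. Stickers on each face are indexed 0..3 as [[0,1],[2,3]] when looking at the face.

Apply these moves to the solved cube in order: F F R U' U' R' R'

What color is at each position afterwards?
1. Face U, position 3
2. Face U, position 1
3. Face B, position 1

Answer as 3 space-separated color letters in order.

Answer: B B W

Derivation:
After move 1 (F): F=GGGG U=WWOO R=WRWR D=RRYY L=OYOY
After move 2 (F): F=GGGG U=WWYY R=OROR D=WWYY L=OROR
After move 3 (R): R=OORR U=WGYG F=GWGY D=WBYB B=YBWB
After move 4 (U'): U=GGWY F=ORGY R=GWRR B=OOWB L=YBOR
After move 5 (U'): U=GYGW F=YBGY R=ORRR B=GWWB L=OOOR
After move 6 (R'): R=RROR U=GWGG F=YYGW D=WBYY B=BWBB
After move 7 (R'): R=RRRO U=GBGB F=YWGG D=WYYW B=YWBB
Query 1: U[3] = B
Query 2: U[1] = B
Query 3: B[1] = W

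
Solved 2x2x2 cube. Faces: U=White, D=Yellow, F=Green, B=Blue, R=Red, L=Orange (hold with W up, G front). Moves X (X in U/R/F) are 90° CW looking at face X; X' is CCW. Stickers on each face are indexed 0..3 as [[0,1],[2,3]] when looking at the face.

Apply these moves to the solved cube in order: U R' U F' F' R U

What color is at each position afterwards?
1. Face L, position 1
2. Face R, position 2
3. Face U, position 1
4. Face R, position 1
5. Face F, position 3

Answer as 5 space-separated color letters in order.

After move 1 (U): U=WWWW F=RRGG R=BBRR B=OOBB L=GGOO
After move 2 (R'): R=BRBR U=WBWO F=RWGW D=YRYG B=YOYB
After move 3 (U): U=WWOB F=BRGW R=YOBR B=GGYB L=RWOO
After move 4 (F'): F=RWBG U=WWYB R=ROYR D=WOYG L=RBOO
After move 5 (F'): F=WGRB U=WWRY R=OOWR D=BOYG L=RBOY
After move 6 (R): R=WORO U=WGRB F=WORG D=BYYG B=YGWB
After move 7 (U): U=RWBG F=WORG R=YGRO B=RBWB L=WOOY
Query 1: L[1] = O
Query 2: R[2] = R
Query 3: U[1] = W
Query 4: R[1] = G
Query 5: F[3] = G

Answer: O R W G G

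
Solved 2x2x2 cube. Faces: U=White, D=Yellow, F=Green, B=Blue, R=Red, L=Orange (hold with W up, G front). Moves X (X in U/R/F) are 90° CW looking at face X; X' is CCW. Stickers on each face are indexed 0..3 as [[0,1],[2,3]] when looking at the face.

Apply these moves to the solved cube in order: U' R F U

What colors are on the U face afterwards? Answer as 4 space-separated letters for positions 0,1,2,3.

After move 1 (U'): U=WWWW F=OOGG R=GGRR B=RRBB L=BBOO
After move 2 (R): R=RGRG U=WOWG F=OYGY D=YBYR B=WRWB
After move 3 (F): F=GOYY U=WOOB R=WGGG D=RRYR L=BYOB
After move 4 (U): U=OWBO F=WGYY R=WRGG B=BYWB L=GOOB
Query: U face = OWBO

Answer: O W B O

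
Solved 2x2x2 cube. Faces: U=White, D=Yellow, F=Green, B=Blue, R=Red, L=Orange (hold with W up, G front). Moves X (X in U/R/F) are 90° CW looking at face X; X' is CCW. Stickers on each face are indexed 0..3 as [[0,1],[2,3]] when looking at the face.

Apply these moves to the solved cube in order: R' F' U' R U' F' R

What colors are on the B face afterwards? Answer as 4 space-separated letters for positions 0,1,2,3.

After move 1 (R'): R=RRRR U=WBWB F=GWGW D=YGYG B=YBYB
After move 2 (F'): F=WWGG U=WBRR R=GRYR D=OOYG L=OBOW
After move 3 (U'): U=BRWR F=OBGG R=WWYR B=GRYB L=YBOW
After move 4 (R): R=YWRW U=BBWG F=OOGG D=OYYG B=RRRB
After move 5 (U'): U=BGBW F=YBGG R=OORW B=YWRB L=RROW
After move 6 (F'): F=BGYG U=BGOR R=YOOW D=RWYG L=RWOB
After move 7 (R): R=OYWO U=BGOG F=BWYG D=RRYY B=RWGB
Query: B face = RWGB

Answer: R W G B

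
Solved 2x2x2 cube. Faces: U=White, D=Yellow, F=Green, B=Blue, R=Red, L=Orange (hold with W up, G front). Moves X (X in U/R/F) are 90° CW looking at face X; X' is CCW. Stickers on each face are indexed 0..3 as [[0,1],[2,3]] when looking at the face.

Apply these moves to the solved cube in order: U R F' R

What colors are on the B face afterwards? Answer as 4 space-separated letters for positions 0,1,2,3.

After move 1 (U): U=WWWW F=RRGG R=BBRR B=OOBB L=GGOO
After move 2 (R): R=RBRB U=WRWG F=RYGY D=YBYO B=WOWB
After move 3 (F'): F=YYRG U=WRRR R=BBYB D=GOYO L=GGOW
After move 4 (R): R=YBBB U=WYRG F=YORO D=GWYW B=RORB
Query: B face = RORB

Answer: R O R B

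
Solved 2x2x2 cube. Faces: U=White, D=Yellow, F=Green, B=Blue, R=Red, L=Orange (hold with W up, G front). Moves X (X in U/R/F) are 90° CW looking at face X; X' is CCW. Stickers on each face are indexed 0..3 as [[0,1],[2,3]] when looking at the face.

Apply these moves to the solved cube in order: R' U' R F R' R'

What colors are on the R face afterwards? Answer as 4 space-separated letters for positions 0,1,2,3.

After move 1 (R'): R=RRRR U=WBWB F=GWGW D=YGYG B=YBYB
After move 2 (U'): U=BBWW F=OOGW R=GWRR B=RRYB L=YBOO
After move 3 (R): R=RGRW U=BOWW F=OGGG D=YYYR B=WRBB
After move 4 (F): F=GOGG U=BOOB R=WGWW D=RRYR L=YYOY
After move 5 (R'): R=GWWW U=BBOW F=GOGB D=ROYG B=RRRB
After move 6 (R'): R=WWGW U=BROR F=GBGW D=ROYB B=GROB
Query: R face = WWGW

Answer: W W G W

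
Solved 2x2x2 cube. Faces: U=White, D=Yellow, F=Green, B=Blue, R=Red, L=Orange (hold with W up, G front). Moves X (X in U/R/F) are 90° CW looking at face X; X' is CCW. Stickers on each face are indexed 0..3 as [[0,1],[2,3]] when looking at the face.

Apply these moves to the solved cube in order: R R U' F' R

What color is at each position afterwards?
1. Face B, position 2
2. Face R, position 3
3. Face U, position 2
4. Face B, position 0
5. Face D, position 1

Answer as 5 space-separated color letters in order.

After move 1 (R): R=RRRR U=WGWG F=GYGY D=YBYB B=WBWB
After move 2 (R): R=RRRR U=WYWY F=GBGB D=YWYW B=GBGB
After move 3 (U'): U=YYWW F=OOGB R=GBRR B=RRGB L=GBOO
After move 4 (F'): F=OBOG U=YYGR R=WBYR D=BOYW L=GWOW
After move 5 (R): R=YWRB U=YBGG F=OOOW D=BGYR B=RRYB
Query 1: B[2] = Y
Query 2: R[3] = B
Query 3: U[2] = G
Query 4: B[0] = R
Query 5: D[1] = G

Answer: Y B G R G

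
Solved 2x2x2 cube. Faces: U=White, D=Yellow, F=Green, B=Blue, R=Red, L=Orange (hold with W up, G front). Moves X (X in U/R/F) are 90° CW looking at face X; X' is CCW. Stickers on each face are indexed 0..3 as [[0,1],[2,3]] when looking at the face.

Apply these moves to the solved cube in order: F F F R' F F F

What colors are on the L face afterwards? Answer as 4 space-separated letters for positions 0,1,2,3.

After move 1 (F): F=GGGG U=WWOO R=WRWR D=RRYY L=OYOY
After move 2 (F): F=GGGG U=WWYY R=OROR D=WWYY L=OROR
After move 3 (F): F=GGGG U=WWRR R=YRYR D=OOYY L=OWOW
After move 4 (R'): R=RRYY U=WBRB F=GWGR D=OGYG B=YBOB
After move 5 (F): F=GGRW U=WBWW R=RRBY D=YRYG L=OOOG
After move 6 (F): F=RGWG U=WBGO R=WRWY D=BRYG L=OYOR
After move 7 (F): F=WRGG U=WBRY R=GROY D=WWYG L=OBOR
Query: L face = OBOR

Answer: O B O R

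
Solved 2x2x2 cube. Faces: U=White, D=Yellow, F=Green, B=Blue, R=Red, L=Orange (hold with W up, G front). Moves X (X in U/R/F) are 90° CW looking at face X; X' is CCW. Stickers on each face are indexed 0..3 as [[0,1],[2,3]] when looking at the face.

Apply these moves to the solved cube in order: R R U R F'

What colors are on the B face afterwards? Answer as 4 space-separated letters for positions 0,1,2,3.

Answer: Y O W B

Derivation:
After move 1 (R): R=RRRR U=WGWG F=GYGY D=YBYB B=WBWB
After move 2 (R): R=RRRR U=WYWY F=GBGB D=YWYW B=GBGB
After move 3 (U): U=WWYY F=RRGB R=GBRR B=OOGB L=GBOO
After move 4 (R): R=RGRB U=WRYB F=RWGW D=YGYO B=YOWB
After move 5 (F'): F=WWRG U=WRRR R=GGYB D=BOYO L=GBOY
Query: B face = YOWB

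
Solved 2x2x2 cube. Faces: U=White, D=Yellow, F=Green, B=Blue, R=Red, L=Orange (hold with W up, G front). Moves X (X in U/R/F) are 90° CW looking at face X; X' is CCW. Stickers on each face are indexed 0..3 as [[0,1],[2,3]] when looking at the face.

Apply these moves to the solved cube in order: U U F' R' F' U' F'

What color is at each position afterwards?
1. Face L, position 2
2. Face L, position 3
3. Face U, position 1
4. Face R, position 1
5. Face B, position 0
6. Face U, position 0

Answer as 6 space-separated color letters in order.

Answer: O W Y R G B

Derivation:
After move 1 (U): U=WWWW F=RRGG R=BBRR B=OOBB L=GGOO
After move 2 (U): U=WWWW F=BBGG R=OORR B=GGBB L=RROO
After move 3 (F'): F=BGBG U=WWOR R=YOYR D=ROYY L=RWOW
After move 4 (R'): R=ORYY U=WBOG F=BWBR D=RGYG B=YGOB
After move 5 (F'): F=WRBB U=WBOY R=GRRY D=WWYG L=RGOO
After move 6 (U'): U=BYWO F=RGBB R=WRRY B=GROB L=YGOO
After move 7 (F'): F=GBRB U=BYWR R=WRWY D=GOYG L=YOOW
Query 1: L[2] = O
Query 2: L[3] = W
Query 3: U[1] = Y
Query 4: R[1] = R
Query 5: B[0] = G
Query 6: U[0] = B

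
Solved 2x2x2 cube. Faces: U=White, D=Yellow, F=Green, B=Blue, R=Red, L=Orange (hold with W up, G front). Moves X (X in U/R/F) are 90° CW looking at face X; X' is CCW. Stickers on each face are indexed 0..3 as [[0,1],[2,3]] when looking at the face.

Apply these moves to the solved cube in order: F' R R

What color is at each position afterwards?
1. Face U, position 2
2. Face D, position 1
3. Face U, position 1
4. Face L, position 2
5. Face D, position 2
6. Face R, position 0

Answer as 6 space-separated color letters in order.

After move 1 (F'): F=GGGG U=WWRR R=YRYR D=OOYY L=OWOW
After move 2 (R): R=YYRR U=WGRG F=GOGY D=OBYB B=RBWB
After move 3 (R): R=RYRY U=WORY F=GBGB D=OWYR B=GBGB
Query 1: U[2] = R
Query 2: D[1] = W
Query 3: U[1] = O
Query 4: L[2] = O
Query 5: D[2] = Y
Query 6: R[0] = R

Answer: R W O O Y R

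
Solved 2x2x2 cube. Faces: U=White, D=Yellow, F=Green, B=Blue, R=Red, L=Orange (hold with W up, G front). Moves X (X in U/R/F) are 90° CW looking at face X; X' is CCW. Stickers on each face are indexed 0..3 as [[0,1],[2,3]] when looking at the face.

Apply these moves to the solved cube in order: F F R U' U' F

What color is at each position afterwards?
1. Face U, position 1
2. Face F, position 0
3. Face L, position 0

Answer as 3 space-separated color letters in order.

Answer: Y G O

Derivation:
After move 1 (F): F=GGGG U=WWOO R=WRWR D=RRYY L=OYOY
After move 2 (F): F=GGGG U=WWYY R=OROR D=WWYY L=OROR
After move 3 (R): R=OORR U=WGYG F=GWGY D=WBYB B=YBWB
After move 4 (U'): U=GGWY F=ORGY R=GWRR B=OOWB L=YBOR
After move 5 (U'): U=GYGW F=YBGY R=ORRR B=GWWB L=OOOR
After move 6 (F): F=GYYB U=GYRO R=GRWR D=ROYB L=OWOB
Query 1: U[1] = Y
Query 2: F[0] = G
Query 3: L[0] = O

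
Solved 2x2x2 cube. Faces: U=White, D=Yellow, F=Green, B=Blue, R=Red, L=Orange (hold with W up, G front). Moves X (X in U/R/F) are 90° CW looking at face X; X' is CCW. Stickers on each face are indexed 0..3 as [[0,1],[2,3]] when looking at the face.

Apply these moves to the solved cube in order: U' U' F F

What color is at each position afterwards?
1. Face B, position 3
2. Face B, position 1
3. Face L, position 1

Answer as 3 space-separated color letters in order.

After move 1 (U'): U=WWWW F=OOGG R=GGRR B=RRBB L=BBOO
After move 2 (U'): U=WWWW F=BBGG R=OORR B=GGBB L=RROO
After move 3 (F): F=GBGB U=WWOR R=WOWR D=ROYY L=RYOY
After move 4 (F): F=GGBB U=WWYY R=OORR D=WWYY L=RROO
Query 1: B[3] = B
Query 2: B[1] = G
Query 3: L[1] = R

Answer: B G R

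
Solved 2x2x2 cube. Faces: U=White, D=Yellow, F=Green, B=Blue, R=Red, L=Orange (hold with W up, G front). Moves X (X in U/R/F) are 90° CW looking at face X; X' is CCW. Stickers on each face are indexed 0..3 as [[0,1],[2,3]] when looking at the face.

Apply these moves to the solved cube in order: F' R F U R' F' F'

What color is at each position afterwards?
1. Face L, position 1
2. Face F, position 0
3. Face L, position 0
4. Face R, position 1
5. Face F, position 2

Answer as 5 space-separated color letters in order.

After move 1 (F'): F=GGGG U=WWRR R=YRYR D=OOYY L=OWOW
After move 2 (R): R=YYRR U=WGRG F=GOGY D=OBYB B=RBWB
After move 3 (F): F=GGYO U=WGWW R=RYGR D=RYYB L=OOOB
After move 4 (U): U=WWWG F=RYYO R=RBGR B=OOWB L=GGOB
After move 5 (R'): R=BRRG U=WWWO F=RWYG D=RYYO B=BOYB
After move 6 (F'): F=WGRY U=WWBR R=YRRG D=GBYO L=GOOW
After move 7 (F'): F=GYWR U=WWYR R=BRGG D=OWYO L=GROB
Query 1: L[1] = R
Query 2: F[0] = G
Query 3: L[0] = G
Query 4: R[1] = R
Query 5: F[2] = W

Answer: R G G R W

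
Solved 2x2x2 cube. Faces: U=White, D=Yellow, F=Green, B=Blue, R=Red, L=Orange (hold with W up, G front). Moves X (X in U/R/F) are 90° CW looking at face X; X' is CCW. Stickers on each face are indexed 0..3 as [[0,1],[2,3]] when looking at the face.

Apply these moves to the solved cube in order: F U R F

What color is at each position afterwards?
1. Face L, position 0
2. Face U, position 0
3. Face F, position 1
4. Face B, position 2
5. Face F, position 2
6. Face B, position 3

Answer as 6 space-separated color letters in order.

After move 1 (F): F=GGGG U=WWOO R=WRWR D=RRYY L=OYOY
After move 2 (U): U=OWOW F=WRGG R=BBWR B=OYBB L=GGOY
After move 3 (R): R=WBRB U=OROG F=WRGY D=RBYO B=WYWB
After move 4 (F): F=GWYR U=ORYG R=OBGB D=RWYO L=GROB
Query 1: L[0] = G
Query 2: U[0] = O
Query 3: F[1] = W
Query 4: B[2] = W
Query 5: F[2] = Y
Query 6: B[3] = B

Answer: G O W W Y B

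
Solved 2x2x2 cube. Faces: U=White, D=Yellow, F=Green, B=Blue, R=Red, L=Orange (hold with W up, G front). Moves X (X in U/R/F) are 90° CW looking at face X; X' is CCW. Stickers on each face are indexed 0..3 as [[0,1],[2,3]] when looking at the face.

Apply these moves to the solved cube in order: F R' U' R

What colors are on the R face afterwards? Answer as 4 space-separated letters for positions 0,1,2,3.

After move 1 (F): F=GGGG U=WWOO R=WRWR D=RRYY L=OYOY
After move 2 (R'): R=RRWW U=WBOB F=GWGO D=RGYG B=YBRB
After move 3 (U'): U=BBWO F=OYGO R=GWWW B=RRRB L=YBOY
After move 4 (R): R=WGWW U=BYWO F=OGGG D=RRYR B=ORBB
Query: R face = WGWW

Answer: W G W W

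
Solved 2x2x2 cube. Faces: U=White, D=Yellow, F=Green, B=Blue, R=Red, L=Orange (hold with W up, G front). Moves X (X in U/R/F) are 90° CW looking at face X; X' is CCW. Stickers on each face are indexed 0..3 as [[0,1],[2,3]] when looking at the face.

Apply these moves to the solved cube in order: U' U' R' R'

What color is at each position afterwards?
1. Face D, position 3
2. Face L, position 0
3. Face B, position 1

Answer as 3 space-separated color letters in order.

After move 1 (U'): U=WWWW F=OOGG R=GGRR B=RRBB L=BBOO
After move 2 (U'): U=WWWW F=BBGG R=OORR B=GGBB L=RROO
After move 3 (R'): R=OROR U=WBWG F=BWGW D=YBYG B=YGYB
After move 4 (R'): R=RROO U=WYWY F=BBGG D=YWYW B=GGBB
Query 1: D[3] = W
Query 2: L[0] = R
Query 3: B[1] = G

Answer: W R G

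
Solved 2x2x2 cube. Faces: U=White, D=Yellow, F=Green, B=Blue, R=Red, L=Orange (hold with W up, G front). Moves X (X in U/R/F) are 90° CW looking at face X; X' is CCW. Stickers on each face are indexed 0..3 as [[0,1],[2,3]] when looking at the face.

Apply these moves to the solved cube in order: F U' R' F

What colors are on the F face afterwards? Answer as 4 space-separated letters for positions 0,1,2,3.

Answer: G O O O

Derivation:
After move 1 (F): F=GGGG U=WWOO R=WRWR D=RRYY L=OYOY
After move 2 (U'): U=WOWO F=OYGG R=GGWR B=WRBB L=BBOY
After move 3 (R'): R=GRGW U=WBWW F=OOGO D=RYYG B=YRRB
After move 4 (F): F=GOOO U=WBYB R=WRWW D=GGYG L=BROY
Query: F face = GOOO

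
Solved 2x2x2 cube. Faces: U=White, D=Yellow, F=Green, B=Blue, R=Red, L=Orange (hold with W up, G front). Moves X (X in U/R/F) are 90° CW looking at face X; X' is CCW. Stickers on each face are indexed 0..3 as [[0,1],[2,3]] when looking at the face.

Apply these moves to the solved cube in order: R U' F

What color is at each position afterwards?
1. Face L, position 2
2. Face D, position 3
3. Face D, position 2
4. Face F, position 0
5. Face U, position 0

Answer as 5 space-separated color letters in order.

After move 1 (R): R=RRRR U=WGWG F=GYGY D=YBYB B=WBWB
After move 2 (U'): U=GGWW F=OOGY R=GYRR B=RRWB L=WBOO
After move 3 (F): F=GOYO U=GGOB R=WYWR D=RGYB L=WYOB
Query 1: L[2] = O
Query 2: D[3] = B
Query 3: D[2] = Y
Query 4: F[0] = G
Query 5: U[0] = G

Answer: O B Y G G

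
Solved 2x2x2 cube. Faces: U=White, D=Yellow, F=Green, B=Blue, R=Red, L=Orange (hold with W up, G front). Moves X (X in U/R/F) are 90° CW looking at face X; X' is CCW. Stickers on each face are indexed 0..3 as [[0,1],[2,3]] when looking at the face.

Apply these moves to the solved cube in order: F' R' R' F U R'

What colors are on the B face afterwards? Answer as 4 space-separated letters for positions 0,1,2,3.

After move 1 (F'): F=GGGG U=WWRR R=YRYR D=OOYY L=OWOW
After move 2 (R'): R=RRYY U=WBRB F=GWGR D=OGYG B=YBOB
After move 3 (R'): R=RYRY U=WORY F=GBGB D=OWYR B=GBGB
After move 4 (F): F=GGBB U=WOWW R=RYYY D=RRYR L=OOOW
After move 5 (U): U=WWWO F=RYBB R=GBYY B=OOGB L=GGOW
After move 6 (R'): R=BYGY U=WGWO F=RWBO D=RYYB B=RORB
Query: B face = RORB

Answer: R O R B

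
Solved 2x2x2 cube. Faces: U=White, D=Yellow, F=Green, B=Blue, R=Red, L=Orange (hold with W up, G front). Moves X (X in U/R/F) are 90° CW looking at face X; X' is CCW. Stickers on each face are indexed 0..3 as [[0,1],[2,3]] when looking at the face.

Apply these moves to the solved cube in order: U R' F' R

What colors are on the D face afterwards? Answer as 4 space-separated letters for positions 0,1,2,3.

After move 1 (U): U=WWWW F=RRGG R=BBRR B=OOBB L=GGOO
After move 2 (R'): R=BRBR U=WBWO F=RWGW D=YRYG B=YOYB
After move 3 (F'): F=WWRG U=WBBB R=RRYR D=GOYG L=GOOW
After move 4 (R): R=YRRR U=WWBG F=WORG D=GYYY B=BOBB
Query: D face = GYYY

Answer: G Y Y Y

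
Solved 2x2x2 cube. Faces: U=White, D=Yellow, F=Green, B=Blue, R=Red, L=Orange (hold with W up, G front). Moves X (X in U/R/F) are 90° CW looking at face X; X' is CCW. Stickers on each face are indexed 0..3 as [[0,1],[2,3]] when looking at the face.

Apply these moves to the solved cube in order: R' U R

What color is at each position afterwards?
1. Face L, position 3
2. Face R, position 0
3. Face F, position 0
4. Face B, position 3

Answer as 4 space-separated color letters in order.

Answer: O R R B

Derivation:
After move 1 (R'): R=RRRR U=WBWB F=GWGW D=YGYG B=YBYB
After move 2 (U): U=WWBB F=RRGW R=YBRR B=OOYB L=GWOO
After move 3 (R): R=RYRB U=WRBW F=RGGG D=YYYO B=BOWB
Query 1: L[3] = O
Query 2: R[0] = R
Query 3: F[0] = R
Query 4: B[3] = B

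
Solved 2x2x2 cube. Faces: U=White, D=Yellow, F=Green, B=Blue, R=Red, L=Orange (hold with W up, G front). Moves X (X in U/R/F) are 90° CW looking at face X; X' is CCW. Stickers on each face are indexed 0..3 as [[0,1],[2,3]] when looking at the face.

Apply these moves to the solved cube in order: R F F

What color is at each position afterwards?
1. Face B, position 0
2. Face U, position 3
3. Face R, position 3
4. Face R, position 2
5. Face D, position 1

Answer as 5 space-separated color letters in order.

Answer: W Y R O W

Derivation:
After move 1 (R): R=RRRR U=WGWG F=GYGY D=YBYB B=WBWB
After move 2 (F): F=GGYY U=WGOO R=WRGR D=RRYB L=OYOB
After move 3 (F): F=YGYG U=WGBY R=OROR D=GWYB L=OROR
Query 1: B[0] = W
Query 2: U[3] = Y
Query 3: R[3] = R
Query 4: R[2] = O
Query 5: D[1] = W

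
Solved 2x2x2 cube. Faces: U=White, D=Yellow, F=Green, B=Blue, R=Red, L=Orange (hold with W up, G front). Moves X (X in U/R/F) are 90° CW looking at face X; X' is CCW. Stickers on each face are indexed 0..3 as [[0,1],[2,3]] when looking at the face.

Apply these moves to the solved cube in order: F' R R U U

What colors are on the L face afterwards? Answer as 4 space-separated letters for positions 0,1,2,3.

After move 1 (F'): F=GGGG U=WWRR R=YRYR D=OOYY L=OWOW
After move 2 (R): R=YYRR U=WGRG F=GOGY D=OBYB B=RBWB
After move 3 (R): R=RYRY U=WORY F=GBGB D=OWYR B=GBGB
After move 4 (U): U=RWYO F=RYGB R=GBRY B=OWGB L=GBOW
After move 5 (U): U=YROW F=GBGB R=OWRY B=GBGB L=RYOW
Query: L face = RYOW

Answer: R Y O W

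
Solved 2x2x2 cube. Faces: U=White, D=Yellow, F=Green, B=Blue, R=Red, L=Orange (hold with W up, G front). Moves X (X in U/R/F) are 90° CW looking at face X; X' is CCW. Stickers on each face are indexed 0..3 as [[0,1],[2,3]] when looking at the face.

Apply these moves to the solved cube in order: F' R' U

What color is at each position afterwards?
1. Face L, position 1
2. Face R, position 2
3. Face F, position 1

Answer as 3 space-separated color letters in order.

After move 1 (F'): F=GGGG U=WWRR R=YRYR D=OOYY L=OWOW
After move 2 (R'): R=RRYY U=WBRB F=GWGR D=OGYG B=YBOB
After move 3 (U): U=RWBB F=RRGR R=YBYY B=OWOB L=GWOW
Query 1: L[1] = W
Query 2: R[2] = Y
Query 3: F[1] = R

Answer: W Y R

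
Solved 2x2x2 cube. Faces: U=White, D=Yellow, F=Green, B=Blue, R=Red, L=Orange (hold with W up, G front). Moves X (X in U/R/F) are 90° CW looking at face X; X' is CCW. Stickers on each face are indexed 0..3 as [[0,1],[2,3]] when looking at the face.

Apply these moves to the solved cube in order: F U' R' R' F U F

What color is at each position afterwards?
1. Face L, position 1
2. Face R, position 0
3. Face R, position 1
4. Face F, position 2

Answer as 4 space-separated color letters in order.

Answer: G B R B

Derivation:
After move 1 (F): F=GGGG U=WWOO R=WRWR D=RRYY L=OYOY
After move 2 (U'): U=WOWO F=OYGG R=GGWR B=WRBB L=BBOY
After move 3 (R'): R=GRGW U=WBWW F=OOGO D=RYYG B=YRRB
After move 4 (R'): R=RWGG U=WRWY F=OBGW D=ROYO B=GRYB
After move 5 (F): F=GOWB U=WRYB R=WWYG D=GRYO L=BROO
After move 6 (U): U=YWBR F=WWWB R=GRYG B=BRYB L=GOOO
After move 7 (F): F=WWBW U=YWOO R=BRRG D=YGYO L=GGOR
Query 1: L[1] = G
Query 2: R[0] = B
Query 3: R[1] = R
Query 4: F[2] = B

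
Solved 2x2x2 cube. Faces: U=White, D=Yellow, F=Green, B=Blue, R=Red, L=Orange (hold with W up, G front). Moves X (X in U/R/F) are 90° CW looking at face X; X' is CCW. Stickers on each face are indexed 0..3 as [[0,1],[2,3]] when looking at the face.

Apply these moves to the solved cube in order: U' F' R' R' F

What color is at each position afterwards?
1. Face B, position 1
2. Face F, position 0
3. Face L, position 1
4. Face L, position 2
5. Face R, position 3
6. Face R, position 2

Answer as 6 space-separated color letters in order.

Answer: R O B O Y Y

Derivation:
After move 1 (U'): U=WWWW F=OOGG R=GGRR B=RRBB L=BBOO
After move 2 (F'): F=OGOG U=WWGR R=YGYR D=BOYY L=BWOW
After move 3 (R'): R=GRYY U=WBGR F=OWOR D=BGYG B=YROB
After move 4 (R'): R=RYGY U=WOGY F=OBOR D=BWYR B=GRGB
After move 5 (F): F=OORB U=WOWW R=GYYY D=GRYR L=BBOW
Query 1: B[1] = R
Query 2: F[0] = O
Query 3: L[1] = B
Query 4: L[2] = O
Query 5: R[3] = Y
Query 6: R[2] = Y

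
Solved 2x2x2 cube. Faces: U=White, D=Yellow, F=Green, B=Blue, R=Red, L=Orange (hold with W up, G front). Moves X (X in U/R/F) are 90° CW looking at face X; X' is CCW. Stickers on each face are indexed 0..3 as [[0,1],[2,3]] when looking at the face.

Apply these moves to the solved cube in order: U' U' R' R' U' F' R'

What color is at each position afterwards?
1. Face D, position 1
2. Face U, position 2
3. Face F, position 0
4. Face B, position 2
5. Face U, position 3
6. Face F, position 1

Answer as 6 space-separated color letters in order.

Answer: G B R O R Y

Derivation:
After move 1 (U'): U=WWWW F=OOGG R=GGRR B=RRBB L=BBOO
After move 2 (U'): U=WWWW F=BBGG R=OORR B=GGBB L=RROO
After move 3 (R'): R=OROR U=WBWG F=BWGW D=YBYG B=YGYB
After move 4 (R'): R=RROO U=WYWY F=BBGG D=YWYW B=GGBB
After move 5 (U'): U=YYWW F=RRGG R=BBOO B=RRBB L=GGOO
After move 6 (F'): F=RGRG U=YYBO R=WBYO D=GOYW L=GWOW
After move 7 (R'): R=BOWY U=YBBR F=RYRO D=GGYG B=WROB
Query 1: D[1] = G
Query 2: U[2] = B
Query 3: F[0] = R
Query 4: B[2] = O
Query 5: U[3] = R
Query 6: F[1] = Y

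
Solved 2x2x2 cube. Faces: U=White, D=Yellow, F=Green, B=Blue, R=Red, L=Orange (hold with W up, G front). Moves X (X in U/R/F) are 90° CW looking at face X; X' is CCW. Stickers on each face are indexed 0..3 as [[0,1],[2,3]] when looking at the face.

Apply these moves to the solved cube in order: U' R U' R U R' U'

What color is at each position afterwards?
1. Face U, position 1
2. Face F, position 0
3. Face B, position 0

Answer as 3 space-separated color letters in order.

Answer: W B G

Derivation:
After move 1 (U'): U=WWWW F=OOGG R=GGRR B=RRBB L=BBOO
After move 2 (R): R=RGRG U=WOWG F=OYGY D=YBYR B=WRWB
After move 3 (U'): U=OGWW F=BBGY R=OYRG B=RGWB L=WROO
After move 4 (R): R=ROGY U=OBWY F=BBGR D=YWYR B=WGGB
After move 5 (U): U=WOYB F=ROGR R=WGGY B=WRGB L=BBOO
After move 6 (R'): R=GYWG U=WGYW F=ROGB D=YOYR B=RRWB
After move 7 (U'): U=GWWY F=BBGB R=ROWG B=GYWB L=RROO
Query 1: U[1] = W
Query 2: F[0] = B
Query 3: B[0] = G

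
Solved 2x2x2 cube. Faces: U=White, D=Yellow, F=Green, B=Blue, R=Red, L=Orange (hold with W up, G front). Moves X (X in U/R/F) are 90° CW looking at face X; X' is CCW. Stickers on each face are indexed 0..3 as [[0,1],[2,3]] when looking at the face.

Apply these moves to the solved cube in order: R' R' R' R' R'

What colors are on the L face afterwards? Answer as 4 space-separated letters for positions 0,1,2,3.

After move 1 (R'): R=RRRR U=WBWB F=GWGW D=YGYG B=YBYB
After move 2 (R'): R=RRRR U=WYWY F=GBGB D=YWYW B=GBGB
After move 3 (R'): R=RRRR U=WGWG F=GYGY D=YBYB B=WBWB
After move 4 (R'): R=RRRR U=WWWW F=GGGG D=YYYY B=BBBB
After move 5 (R'): R=RRRR U=WBWB F=GWGW D=YGYG B=YBYB
Query: L face = OOOO

Answer: O O O O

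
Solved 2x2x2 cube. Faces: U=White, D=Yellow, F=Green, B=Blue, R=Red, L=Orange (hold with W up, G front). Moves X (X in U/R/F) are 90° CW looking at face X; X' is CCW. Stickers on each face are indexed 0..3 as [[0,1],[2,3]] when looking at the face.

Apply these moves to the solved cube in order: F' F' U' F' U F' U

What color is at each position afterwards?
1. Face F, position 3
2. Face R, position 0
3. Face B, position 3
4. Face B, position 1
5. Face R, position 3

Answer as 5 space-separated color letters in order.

Answer: O B B Y R

Derivation:
After move 1 (F'): F=GGGG U=WWRR R=YRYR D=OOYY L=OWOW
After move 2 (F'): F=GGGG U=WWYY R=OROR D=WWYY L=OROR
After move 3 (U'): U=WYWY F=ORGG R=GGOR B=ORBB L=BBOR
After move 4 (F'): F=RGOG U=WYGO R=WGWR D=BRYY L=BYOW
After move 5 (U): U=GWOY F=WGOG R=ORWR B=BYBB L=RGOW
After move 6 (F'): F=GGWO U=GWOW R=RRBR D=GWYY L=RYOO
After move 7 (U): U=OGWW F=RRWO R=BYBR B=RYBB L=GGOO
Query 1: F[3] = O
Query 2: R[0] = B
Query 3: B[3] = B
Query 4: B[1] = Y
Query 5: R[3] = R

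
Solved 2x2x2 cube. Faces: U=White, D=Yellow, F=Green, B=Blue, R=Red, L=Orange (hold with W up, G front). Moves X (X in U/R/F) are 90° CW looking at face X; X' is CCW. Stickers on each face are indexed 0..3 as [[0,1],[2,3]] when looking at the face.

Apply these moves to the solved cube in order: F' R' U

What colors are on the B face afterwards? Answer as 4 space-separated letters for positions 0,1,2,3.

After move 1 (F'): F=GGGG U=WWRR R=YRYR D=OOYY L=OWOW
After move 2 (R'): R=RRYY U=WBRB F=GWGR D=OGYG B=YBOB
After move 3 (U): U=RWBB F=RRGR R=YBYY B=OWOB L=GWOW
Query: B face = OWOB

Answer: O W O B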